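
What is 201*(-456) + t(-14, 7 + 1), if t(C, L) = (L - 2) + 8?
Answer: -91642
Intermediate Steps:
t(C, L) = 6 + L (t(C, L) = (-2 + L) + 8 = 6 + L)
201*(-456) + t(-14, 7 + 1) = 201*(-456) + (6 + (7 + 1)) = -91656 + (6 + 8) = -91656 + 14 = -91642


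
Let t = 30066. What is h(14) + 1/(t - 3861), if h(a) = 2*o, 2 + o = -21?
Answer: -1205429/26205 ≈ -46.000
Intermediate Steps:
o = -23 (o = -2 - 21 = -23)
h(a) = -46 (h(a) = 2*(-23) = -46)
h(14) + 1/(t - 3861) = -46 + 1/(30066 - 3861) = -46 + 1/26205 = -1205429/26205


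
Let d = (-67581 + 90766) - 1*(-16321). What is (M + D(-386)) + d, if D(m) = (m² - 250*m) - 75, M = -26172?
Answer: 258755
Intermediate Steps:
D(m) = -75 + m² - 250*m
d = 39506 (d = 23185 + 16321 = 39506)
(M + D(-386)) + d = (-26172 + (-75 + (-386)² - 250*(-386))) + 39506 = (-26172 + (-75 + 148996 + 96500)) + 39506 = (-26172 + 245421) + 39506 = 219249 + 39506 = 258755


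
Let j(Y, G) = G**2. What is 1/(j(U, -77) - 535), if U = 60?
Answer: 1/5394 ≈ 0.00018539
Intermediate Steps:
1/(j(U, -77) - 535) = 1/((-77)**2 - 535) = 1/(5929 - 535) = 1/5394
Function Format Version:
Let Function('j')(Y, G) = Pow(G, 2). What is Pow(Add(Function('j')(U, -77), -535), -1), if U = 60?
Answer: Rational(1, 5394) ≈ 0.00018539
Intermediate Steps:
Pow(Add(Function('j')(U, -77), -535), -1) = Pow(Add(Pow(-77, 2), -535), -1) = Pow(Add(5929, -535), -1) = Pow(5394, -1) = Rational(1, 5394)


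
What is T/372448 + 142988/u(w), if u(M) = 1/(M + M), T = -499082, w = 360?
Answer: 19172013815099/186224 ≈ 1.0295e+8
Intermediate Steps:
u(M) = 1/(2*M)
T/372448 + 142988/u(w) = -499082/372448 + 142988/(((½)/360)) = -499082*1/372448 + 142988/(((½)*(1/360))) = -249541/186224 + 142988/(1/720) = -249541/186224 + 142988*720 = -249541/186224 + 102951360 = 19172013815099/186224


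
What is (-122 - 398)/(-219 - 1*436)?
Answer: 104/131 ≈ 0.79389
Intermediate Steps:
(-122 - 398)/(-219 - 1*436) = -520/(-219 - 436) = -520/(-655) = -520*(-1/655) = 104/131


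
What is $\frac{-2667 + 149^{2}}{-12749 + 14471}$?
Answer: $\frac{9767}{861} \approx 11.344$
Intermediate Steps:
$\frac{-2667 + 149^{2}}{-12749 + 14471} = \frac{-2667 + 22201}{1722} = 19534 \cdot \frac{1}{1722} = \frac{9767}{861}$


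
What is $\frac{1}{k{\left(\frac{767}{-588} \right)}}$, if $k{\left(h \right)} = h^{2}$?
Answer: $\frac{345744}{588289} \approx 0.58771$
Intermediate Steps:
$\frac{1}{k{\left(\frac{767}{-588} \right)}} = \frac{1}{\left(\frac{767}{-588}\right)^{2}} = \frac{1}{\left(767 \left(- \frac{1}{588}\right)\right)^{2}} = \frac{1}{\left(- \frac{767}{588}\right)^{2}} = \frac{1}{\frac{588289}{345744}} = \frac{345744}{588289}$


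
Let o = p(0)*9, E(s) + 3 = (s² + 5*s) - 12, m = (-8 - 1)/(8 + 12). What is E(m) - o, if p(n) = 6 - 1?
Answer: -24819/400 ≈ -62.047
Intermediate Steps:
p(n) = 5
m = -9/20 ≈ -0.45000
E(s) = -15 + s² + 5*s (E(s) = -3 + ((s² + 5*s) - 12) = -3 + (-12 + s² + 5*s) = -15 + s² + 5*s)
o = 45 (o = 5*9 = 45)
E(m) - o = (-15 + (-9/20)² + 5*(-9/20)) - 1*45 = (-15 + 81/400 - 9/4) - 45 = -6819/400 - 45 = -24819/400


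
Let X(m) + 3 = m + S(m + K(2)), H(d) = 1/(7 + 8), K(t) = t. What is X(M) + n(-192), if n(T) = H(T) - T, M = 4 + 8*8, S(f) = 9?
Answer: 3991/15 ≈ 266.07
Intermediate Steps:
H(d) = 1/15
M = 68 (M = 4 + 64 = 68)
X(m) = 6 + m (X(m) = -3 + (m + 9) = -3 + (9 + m) = 6 + m)
n(T) = 1/15 - T
X(M) + n(-192) = (6 + 68) + (1/15 - 1*(-192)) = 74 + (1/15 + 192) = 74 + 2881/15 = 3991/15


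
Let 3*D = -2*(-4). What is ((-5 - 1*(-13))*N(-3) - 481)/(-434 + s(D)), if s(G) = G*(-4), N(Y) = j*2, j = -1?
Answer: 1491/1334 ≈ 1.1177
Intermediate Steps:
N(Y) = -2 (N(Y) = -1*2 = -2)
D = 8/3 (D = (-2*(-4))/3 = (⅓)*8 = 8/3 ≈ 2.6667)
s(G) = -4*G
((-5 - 1*(-13))*N(-3) - 481)/(-434 + s(D)) = ((-5 - 1*(-13))*(-2) - 481)/(-434 - 4*8/3) = ((-5 + 13)*(-2) - 481)/(-434 - 32/3) = (8*(-2) - 481)/(-1334/3) = (-16 - 481)*(-3/1334) = -497*(-3/1334) = 1491/1334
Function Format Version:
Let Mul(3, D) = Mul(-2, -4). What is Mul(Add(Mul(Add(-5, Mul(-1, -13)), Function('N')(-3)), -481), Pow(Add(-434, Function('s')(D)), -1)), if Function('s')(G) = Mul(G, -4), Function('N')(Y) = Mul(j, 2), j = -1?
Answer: Rational(1491, 1334) ≈ 1.1177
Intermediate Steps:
Function('N')(Y) = -2 (Function('N')(Y) = Mul(-1, 2) = -2)
D = Rational(8, 3) (D = Mul(Rational(1, 3), Mul(-2, -4)) = Mul(Rational(1, 3), 8) = Rational(8, 3) ≈ 2.6667)
Function('s')(G) = Mul(-4, G)
Mul(Add(Mul(Add(-5, Mul(-1, -13)), Function('N')(-3)), -481), Pow(Add(-434, Function('s')(D)), -1)) = Mul(Add(Mul(Add(-5, Mul(-1, -13)), -2), -481), Pow(Add(-434, Mul(-4, Rational(8, 3))), -1)) = Mul(Add(Mul(Add(-5, 13), -2), -481), Pow(Add(-434, Rational(-32, 3)), -1)) = Mul(Add(Mul(8, -2), -481), Pow(Rational(-1334, 3), -1)) = Mul(Add(-16, -481), Rational(-3, 1334)) = Mul(-497, Rational(-3, 1334)) = Rational(1491, 1334)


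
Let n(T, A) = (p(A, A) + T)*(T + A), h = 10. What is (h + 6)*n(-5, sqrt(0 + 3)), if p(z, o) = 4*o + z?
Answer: 640 - 480*sqrt(3) ≈ -191.38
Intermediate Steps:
p(z, o) = z + 4*o
n(T, A) = (A + T)*(T + 5*A) (n(T, A) = ((A + 4*A) + T)*(T + A) = (5*A + T)*(A + T) = (T + 5*A)*(A + T) = (A + T)*(T + 5*A))
(h + 6)*n(-5, sqrt(0 + 3)) = (10 + 6)*((-5)**2 + 5*(sqrt(0 + 3))**2 + 6*sqrt(0 + 3)*(-5)) = 16*(25 + 5*(sqrt(3))**2 + 6*sqrt(3)*(-5)) = 16*(25 + 5*3 - 30*sqrt(3)) = 16*(25 + 15 - 30*sqrt(3)) = 16*(40 - 30*sqrt(3)) = 640 - 480*sqrt(3)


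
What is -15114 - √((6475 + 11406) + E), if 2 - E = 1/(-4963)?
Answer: -15114 - √440482776790/4963 ≈ -15248.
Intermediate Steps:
E = 9927/4963 (E = 2 - 1/(-4963) = 2 - 1*(-1/4963) = 2 + 1/4963 = 9927/4963 ≈ 2.0002)
-15114 - √((6475 + 11406) + E) = -15114 - √((6475 + 11406) + 9927/4963) = -15114 - √(17881 + 9927/4963) = -15114 - √(88753330/4963) = -15114 - √440482776790/4963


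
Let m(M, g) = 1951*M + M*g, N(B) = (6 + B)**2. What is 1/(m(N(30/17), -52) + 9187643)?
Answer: 289/2688317003 ≈ 1.0750e-7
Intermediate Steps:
1/(m(N(30/17), -52) + 9187643) = 1/((6 + 30/17)**2*(1951 - 52) + 9187643) = 1/((6 + 30*(1/17))**2*1899 + 9187643) = 1/((6 + 30/17)**2*1899 + 9187643) = 1/((132/17)**2*1899 + 9187643) = 1/((17424/289)*1899 + 9187643) = 1/(33088176/289 + 9187643) = 1/(2688317003/289) = 289/2688317003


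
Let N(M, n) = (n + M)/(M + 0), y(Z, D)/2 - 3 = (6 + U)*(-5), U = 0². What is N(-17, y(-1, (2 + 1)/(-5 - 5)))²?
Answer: 5041/289 ≈ 17.443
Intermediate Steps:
U = 0
y(Z, D) = -54 (y(Z, D) = 6 + 2*((6 + 0)*(-5)) = 6 + 2*(6*(-5)) = 6 + 2*(-30) = 6 - 60 = -54)
N(M, n) = (M + n)/M
N(-17, y(-1, (2 + 1)/(-5 - 5)))² = ((-17 - 54)/(-17))² = (-1/17*(-71))² = (71/17)² = 5041/289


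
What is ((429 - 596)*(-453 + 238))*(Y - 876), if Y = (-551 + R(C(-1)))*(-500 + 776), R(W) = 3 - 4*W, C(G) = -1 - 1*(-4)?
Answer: -5580929580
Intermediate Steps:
C(G) = 3 (C(G) = -1 + 4 = 3)
Y = -154560 (Y = (-551 + (3 - 4*3))*(-500 + 776) = (-551 + (3 - 12))*276 = (-551 - 9)*276 = -560*276 = -154560)
((429 - 596)*(-453 + 238))*(Y - 876) = ((429 - 596)*(-453 + 238))*(-154560 - 876) = -167*(-215)*(-155436) = 35905*(-155436) = -5580929580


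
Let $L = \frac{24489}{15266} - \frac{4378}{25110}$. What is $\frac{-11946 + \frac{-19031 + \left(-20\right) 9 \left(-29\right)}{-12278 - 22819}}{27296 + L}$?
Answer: $- \frac{26785448353027710}{61208603904649099} \approx -0.43761$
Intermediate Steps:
$L = \frac{274042121}{191664630}$ ($L = 24489 \cdot \frac{1}{15266} - \frac{2189}{12555} = \frac{24489}{15266} - \frac{2189}{12555} = \frac{274042121}{191664630} \approx 1.4298$)
$\frac{-11946 + \frac{-19031 + \left(-20\right) 9 \left(-29\right)}{-12278 - 22819}}{27296 + L} = \frac{-11946 + \frac{-19031 + \left(-20\right) 9 \left(-29\right)}{-12278 - 22819}}{27296 + \frac{274042121}{191664630}} = \frac{-11946 + \frac{-19031 - -5220}{-35097}}{\frac{5231951782601}{191664630}} = \left(-11946 + \left(-19031 + 5220\right) \left(- \frac{1}{35097}\right)\right) \frac{191664630}{5231951782601} = \left(-11946 - - \frac{13811}{35097}\right) \frac{191664630}{5231951782601} = \left(-11946 + \frac{13811}{35097}\right) \frac{191664630}{5231951782601} = \left(- \frac{419254951}{35097}\right) \frac{191664630}{5231951782601} = - \frac{26785448353027710}{61208603904649099}$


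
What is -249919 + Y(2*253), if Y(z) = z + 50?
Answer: -249363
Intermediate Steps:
Y(z) = 50 + z
-249919 + Y(2*253) = -249919 + (50 + 2*253) = -249919 + (50 + 506) = -249919 + 556 = -249363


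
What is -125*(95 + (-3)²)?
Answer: -13000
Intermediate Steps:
-125*(95 + (-3)²) = -125*(95 + 9) = -125*104 = -13000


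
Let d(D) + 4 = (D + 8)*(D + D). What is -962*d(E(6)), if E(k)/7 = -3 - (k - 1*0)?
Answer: -6662812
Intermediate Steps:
E(k) = -21 - 7*k (E(k) = 7*(-3 - (k - 1*0)) = 7*(-3 - (k + 0)) = 7*(-3 - k) = -21 - 7*k)
d(D) = -4 + 2*D*(8 + D) (d(D) = -4 + (D + 8)*(D + D) = -4 + (8 + D)*(2*D) = -4 + 2*D*(8 + D))
-962*d(E(6)) = -962*(-4 + 2*(-21 - 7*6)² + 16*(-21 - 7*6)) = -962*(-4 + 2*(-21 - 42)² + 16*(-21 - 42)) = -962*(-4 + 2*(-63)² + 16*(-63)) = -962*(-4 + 2*3969 - 1008) = -962*(-4 + 7938 - 1008) = -962*6926 = -6662812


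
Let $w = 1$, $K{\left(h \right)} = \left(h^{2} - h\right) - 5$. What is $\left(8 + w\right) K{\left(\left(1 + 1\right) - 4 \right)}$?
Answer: $9$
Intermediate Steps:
$K{\left(h \right)} = -5 + h^{2} - h$
$\left(8 + w\right) K{\left(\left(1 + 1\right) - 4 \right)} = \left(8 + 1\right) \left(-5 + \left(\left(1 + 1\right) - 4\right)^{2} - \left(\left(1 + 1\right) - 4\right)\right) = 9 \left(-5 + \left(2 - 4\right)^{2} - \left(2 - 4\right)\right) = 9 \left(-5 + \left(-2\right)^{2} - -2\right) = 9 \left(-5 + 4 + 2\right) = 9 \cdot 1 = 9$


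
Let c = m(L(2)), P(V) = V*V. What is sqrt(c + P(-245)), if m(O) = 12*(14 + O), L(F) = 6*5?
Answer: sqrt(60553) ≈ 246.08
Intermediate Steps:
L(F) = 30
P(V) = V**2
m(O) = 168 + 12*O
c = 528 (c = 168 + 12*30 = 168 + 360 = 528)
sqrt(c + P(-245)) = sqrt(528 + (-245)**2) = sqrt(528 + 60025) = sqrt(60553)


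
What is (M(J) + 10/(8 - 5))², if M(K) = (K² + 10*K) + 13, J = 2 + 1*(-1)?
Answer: 6724/9 ≈ 747.11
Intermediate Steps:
J = 1 (J = 2 - 1 = 1)
M(K) = 13 + K² + 10*K
(M(J) + 10/(8 - 5))² = ((13 + 1² + 10*1) + 10/(8 - 5))² = ((13 + 1 + 10) + 10/3)² = (24 + (⅓)*10)² = (24 + 10/3)² = (82/3)² = 6724/9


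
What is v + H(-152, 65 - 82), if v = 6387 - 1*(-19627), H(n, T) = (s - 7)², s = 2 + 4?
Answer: 26015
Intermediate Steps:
s = 6
H(n, T) = 1 (H(n, T) = (6 - 7)² = (-1)² = 1)
v = 26014 (v = 6387 + 19627 = 26014)
v + H(-152, 65 - 82) = 26014 + 1 = 26015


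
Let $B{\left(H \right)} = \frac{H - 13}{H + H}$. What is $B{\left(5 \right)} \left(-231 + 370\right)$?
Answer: $- \frac{556}{5} \approx -111.2$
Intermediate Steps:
$B{\left(H \right)} = \frac{-13 + H}{2 H}$
$B{\left(5 \right)} \left(-231 + 370\right) = \frac{-13 + 5}{2 \cdot 5} \left(-231 + 370\right) = \frac{1}{2} \cdot \frac{1}{5} \left(-8\right) 139 = \left(- \frac{4}{5}\right) 139 = - \frac{556}{5}$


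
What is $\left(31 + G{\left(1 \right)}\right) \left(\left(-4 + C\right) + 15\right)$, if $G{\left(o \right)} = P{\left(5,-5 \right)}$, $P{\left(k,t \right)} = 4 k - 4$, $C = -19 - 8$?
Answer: $-752$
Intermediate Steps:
$C = -27$ ($C = -19 - 8 = -27$)
$P{\left(k,t \right)} = -4 + 4 k$
$G{\left(o \right)} = 16$ ($G{\left(o \right)} = -4 + 4 \cdot 5 = -4 + 20 = 16$)
$\left(31 + G{\left(1 \right)}\right) \left(\left(-4 + C\right) + 15\right) = \left(31 + 16\right) \left(\left(-4 - 27\right) + 15\right) = 47 \left(-31 + 15\right) = 47 \left(-16\right) = -752$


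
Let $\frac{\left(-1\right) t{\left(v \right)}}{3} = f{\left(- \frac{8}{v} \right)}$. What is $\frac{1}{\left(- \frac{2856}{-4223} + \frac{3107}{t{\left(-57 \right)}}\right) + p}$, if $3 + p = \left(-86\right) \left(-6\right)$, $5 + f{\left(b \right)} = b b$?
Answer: $\frac{68332363}{49310607618} \approx 0.0013858$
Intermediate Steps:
$f{\left(b \right)} = -5 + b^{2}$ ($f{\left(b \right)} = -5 + b b = -5 + b^{2}$)
$t{\left(v \right)} = 15 - \frac{192}{v^{2}}$ ($t{\left(v \right)} = - 3 \left(-5 + \left(- \frac{8}{v}\right)^{2}\right) = - 3 \left(-5 + \frac{64}{v^{2}}\right) = 15 - \frac{192}{v^{2}}$)
$p = 513$ ($p = -3 - -516 = -3 + 516 = 513$)
$\frac{1}{\left(- \frac{2856}{-4223} + \frac{3107}{t{\left(-57 \right)}}\right) + p} = \frac{1}{\left(- \frac{2856}{-4223} + \frac{3107}{15 - \frac{192}{3249}}\right) + 513} = \frac{1}{\left(\left(-2856\right) \left(- \frac{1}{4223}\right) + \frac{3107}{15 - \frac{64}{1083}}\right) + 513} = \frac{1}{\left(\frac{2856}{4223} + \frac{3107}{15 - \frac{64}{1083}}\right) + 513} = \frac{1}{\left(\frac{2856}{4223} + \frac{3107}{\frac{16181}{1083}}\right) + 513} = \frac{1}{\left(\frac{2856}{4223} + 3107 \cdot \frac{1083}{16181}\right) + 513} = \frac{1}{\left(\frac{2856}{4223} + \frac{3364881}{16181}\right) + 513} = \frac{1}{\frac{14256105399}{68332363} + 513} = \frac{1}{\frac{49310607618}{68332363}} = \frac{68332363}{49310607618}$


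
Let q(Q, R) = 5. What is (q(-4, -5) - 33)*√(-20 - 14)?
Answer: -28*I*√34 ≈ -163.27*I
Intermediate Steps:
(q(-4, -5) - 33)*√(-20 - 14) = (5 - 33)*√(-20 - 14) = -28*I*√34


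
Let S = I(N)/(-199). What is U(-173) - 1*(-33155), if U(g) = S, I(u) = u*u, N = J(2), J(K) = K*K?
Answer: 6597829/199 ≈ 33155.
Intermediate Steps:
J(K) = K²
N = 4 (N = 2² = 4)
I(u) = u²
S = -16/199 (S = 4²/(-199) = 16*(-1/199) = -16/199 ≈ -0.080402)
U(g) = -16/199
U(-173) - 1*(-33155) = -16/199 - 1*(-33155) = -16/199 + 33155 = 6597829/199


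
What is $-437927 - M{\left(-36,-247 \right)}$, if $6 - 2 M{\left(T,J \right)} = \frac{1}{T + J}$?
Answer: $- \frac{247868381}{566} \approx -4.3793 \cdot 10^{5}$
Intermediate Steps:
$M{\left(T,J \right)} = 3 - \frac{1}{2 \left(J + T\right)}$ ($M{\left(T,J \right)} = 3 - \frac{1}{2 \left(T + J\right)} = 3 - \frac{1}{2 \left(J + T\right)}$)
$-437927 - M{\left(-36,-247 \right)} = -437927 - \frac{- \frac{1}{2} + 3 \left(-247\right) + 3 \left(-36\right)}{-247 - 36} = -437927 - \frac{- \frac{1}{2} - 741 - 108}{-283} = -437927 - \left(- \frac{1}{283}\right) \left(- \frac{1699}{2}\right) = -437927 - \frac{1699}{566} = - \frac{247868381}{566}$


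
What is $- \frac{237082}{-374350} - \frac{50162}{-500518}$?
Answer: $\frac{34360488294}{46842228325} \approx 0.73354$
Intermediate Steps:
$- \frac{237082}{-374350} - \frac{50162}{-500518} = \left(-237082\right) \left(- \frac{1}{374350}\right) - - \frac{25081}{250259} = \frac{118541}{187175} + \frac{25081}{250259} = \frac{34360488294}{46842228325}$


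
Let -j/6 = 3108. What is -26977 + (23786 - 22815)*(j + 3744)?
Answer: -14498761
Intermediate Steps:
j = -18648 (j = -6*3108 = -18648)
-26977 + (23786 - 22815)*(j + 3744) = -26977 + (23786 - 22815)*(-18648 + 3744) = -26977 + 971*(-14904) = -26977 - 14471784 = -14498761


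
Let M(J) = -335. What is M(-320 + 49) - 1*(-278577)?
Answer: 278242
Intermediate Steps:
M(-320 + 49) - 1*(-278577) = -335 - 1*(-278577) = -335 + 278577 = 278242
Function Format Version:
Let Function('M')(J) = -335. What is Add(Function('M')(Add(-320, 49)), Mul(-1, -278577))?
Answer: 278242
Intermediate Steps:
Add(Function('M')(Add(-320, 49)), Mul(-1, -278577)) = Add(-335, Mul(-1, -278577)) = Add(-335, 278577) = 278242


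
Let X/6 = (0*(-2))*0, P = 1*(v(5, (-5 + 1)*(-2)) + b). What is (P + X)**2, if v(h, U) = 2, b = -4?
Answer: 4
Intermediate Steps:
P = -2 (P = 1*(2 - 4) = 1*(-2) = -2)
X = 0 (X = 6*((0*(-2))*0) = 6*(0*0) = 6*0 = 0)
(P + X)**2 = (-2 + 0)**2 = (-2)**2 = 4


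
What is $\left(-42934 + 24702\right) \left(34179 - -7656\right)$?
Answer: $-762735720$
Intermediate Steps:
$\left(-42934 + 24702\right) \left(34179 - -7656\right) = - 18232 \left(34179 + 7656\right) = \left(-18232\right) 41835 = -762735720$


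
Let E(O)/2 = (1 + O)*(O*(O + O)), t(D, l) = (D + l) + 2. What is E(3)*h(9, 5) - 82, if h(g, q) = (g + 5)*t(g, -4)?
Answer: 14030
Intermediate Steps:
t(D, l) = 2 + D + l
h(g, q) = (-2 + g)*(5 + g) (h(g, q) = (g + 5)*(2 + g - 4) = (5 + g)*(-2 + g) = (-2 + g)*(5 + g))
E(O) = 4*O**2*(1 + O) (E(O) = 2*((1 + O)*(O*(O + O))) = 2*((1 + O)*(O*(2*O))) = 2*((1 + O)*(2*O**2)) = 2*(2*O**2*(1 + O)) = 4*O**2*(1 + O))
E(3)*h(9, 5) - 82 = (4*3**2*(1 + 3))*((-2 + 9)*(5 + 9)) - 82 = (4*9*4)*(7*14) - 82 = 144*98 - 82 = 14112 - 82 = 14030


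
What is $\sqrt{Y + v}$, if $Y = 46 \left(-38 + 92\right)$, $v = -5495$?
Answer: $i \sqrt{3011} \approx 54.873 i$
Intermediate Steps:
$Y = 2484$ ($Y = 46 \cdot 54 = 2484$)
$\sqrt{Y + v} = \sqrt{2484 - 5495} = \sqrt{-3011} = i \sqrt{3011}$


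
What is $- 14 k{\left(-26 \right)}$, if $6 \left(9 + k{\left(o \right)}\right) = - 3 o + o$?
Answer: $\frac{14}{3} \approx 4.6667$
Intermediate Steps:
$k{\left(o \right)} = -9 - \frac{o}{3}$ ($k{\left(o \right)} = -9 + \frac{- 3 o + o}{6} = -9 + \frac{\left(-2\right) o}{6} = -9 - \frac{o}{3}$)
$- 14 k{\left(-26 \right)} = - 14 \left(-9 - - \frac{26}{3}\right) = - 14 \left(-9 + \frac{26}{3}\right) = \left(-14\right) \left(- \frac{1}{3}\right) = \frac{14}{3}$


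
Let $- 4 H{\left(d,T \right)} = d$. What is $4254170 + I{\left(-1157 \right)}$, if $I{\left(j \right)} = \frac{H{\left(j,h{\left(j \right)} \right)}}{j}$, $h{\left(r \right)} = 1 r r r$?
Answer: $\frac{17016679}{4} \approx 4.2542 \cdot 10^{6}$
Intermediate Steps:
$h{\left(r \right)} = r^{3}$ ($h{\left(r \right)} = r r r = r^{2} r = r^{3}$)
$H{\left(d,T \right)} = - \frac{d}{4}$
$I{\left(j \right)} = - \frac{1}{4}$ ($I{\left(j \right)} = \frac{\left(- \frac{1}{4}\right) j}{j} = - \frac{1}{4}$)
$4254170 + I{\left(-1157 \right)} = 4254170 - \frac{1}{4} = \frac{17016679}{4}$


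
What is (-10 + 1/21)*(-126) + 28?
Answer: 1282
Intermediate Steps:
(-10 + 1/21)*(-126) + 28 = -209/21*(-126) + 28 = 1254 + 28 = 1282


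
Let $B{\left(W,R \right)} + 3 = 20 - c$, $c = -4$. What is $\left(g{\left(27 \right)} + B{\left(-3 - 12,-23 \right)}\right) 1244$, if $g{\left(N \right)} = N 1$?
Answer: $59712$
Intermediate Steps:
$g{\left(N \right)} = N$
$B{\left(W,R \right)} = 21$ ($B{\left(W,R \right)} = -3 + \left(20 - -4\right) = -3 + \left(20 + 4\right) = -3 + 24 = 21$)
$\left(g{\left(27 \right)} + B{\left(-3 - 12,-23 \right)}\right) 1244 = \left(27 + 21\right) 1244 = 48 \cdot 1244 = 59712$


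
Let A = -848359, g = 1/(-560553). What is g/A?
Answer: 1/475550182527 ≈ 2.1028e-12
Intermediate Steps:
g = -1/560553 ≈ -1.7840e-6
g/A = -1/560553/(-848359) = -1/560553*(-1/848359) = 1/475550182527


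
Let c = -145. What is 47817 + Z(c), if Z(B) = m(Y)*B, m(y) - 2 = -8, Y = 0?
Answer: 48687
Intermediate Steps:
m(y) = -6 (m(y) = 2 - 8 = -6)
Z(B) = -6*B
47817 + Z(c) = 47817 - 6*(-145) = 47817 + 870 = 48687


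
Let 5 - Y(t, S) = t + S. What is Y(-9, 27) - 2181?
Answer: -2194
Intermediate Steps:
Y(t, S) = 5 - S - t (Y(t, S) = 5 - (t + S) = 5 - (S + t) = 5 + (-S - t) = 5 - S - t)
Y(-9, 27) - 2181 = (5 - 1*27 - 1*(-9)) - 2181 = (5 - 27 + 9) - 2181 = -13 - 2181 = -2194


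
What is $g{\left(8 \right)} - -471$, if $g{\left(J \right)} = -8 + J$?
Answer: $471$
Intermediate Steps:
$g{\left(8 \right)} - -471 = \left(-8 + 8\right) - -471 = 0 + 471 = 471$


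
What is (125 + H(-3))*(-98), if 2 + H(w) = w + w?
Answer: -11466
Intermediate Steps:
H(w) = -2 + 2*w (H(w) = -2 + (w + w) = -2 + 2*w)
(125 + H(-3))*(-98) = (125 + (-2 + 2*(-3)))*(-98) = (125 + (-2 - 6))*(-98) = (125 - 8)*(-98) = 117*(-98) = -11466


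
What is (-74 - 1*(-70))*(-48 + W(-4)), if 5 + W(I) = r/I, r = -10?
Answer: 202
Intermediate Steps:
W(I) = -5 - 10/I
(-74 - 1*(-70))*(-48 + W(-4)) = (-74 - 1*(-70))*(-48 + (-5 - 10/(-4))) = (-74 + 70)*(-48 + (-5 - 10*(-¼))) = -4*(-48 + (-5 + 5/2)) = -4*(-48 - 5/2) = -4*(-101/2) = 202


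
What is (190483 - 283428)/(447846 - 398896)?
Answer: -18589/9790 ≈ -1.8988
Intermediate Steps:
(190483 - 283428)/(447846 - 398896) = -92945/48950 = -92945*1/48950 = -18589/9790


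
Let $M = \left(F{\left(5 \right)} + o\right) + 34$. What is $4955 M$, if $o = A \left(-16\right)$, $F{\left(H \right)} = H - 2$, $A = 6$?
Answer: $-292345$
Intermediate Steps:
$F{\left(H \right)} = -2 + H$
$o = -96$ ($o = 6 \left(-16\right) = -96$)
$M = -59$ ($M = \left(\left(-2 + 5\right) - 96\right) + 34 = \left(3 - 96\right) + 34 = -93 + 34 = -59$)
$4955 M = 4955 \left(-59\right) = -292345$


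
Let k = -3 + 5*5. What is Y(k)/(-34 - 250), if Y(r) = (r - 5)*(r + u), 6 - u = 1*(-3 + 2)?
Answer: -493/284 ≈ -1.7359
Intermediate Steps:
u = 7 (u = 6 - (-3 + 2) = 6 - (-1) = 6 - 1*(-1) = 6 + 1 = 7)
k = 22 (k = -3 + 25 = 22)
Y(r) = (-5 + r)*(7 + r) (Y(r) = (r - 5)*(r + 7) = (-5 + r)*(7 + r))
Y(k)/(-34 - 250) = (-35 + 22² + 2*22)/(-34 - 250) = (-35 + 484 + 44)/(-284) = -1/284*493 = -493/284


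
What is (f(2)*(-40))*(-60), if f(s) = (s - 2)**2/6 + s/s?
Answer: 2400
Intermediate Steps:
f(s) = 1 + (-2 + s)**2/6 (f(s) = (-2 + s)**2*(1/6) + 1 = (-2 + s)**2/6 + 1 = 1 + (-2 + s)**2/6)
(f(2)*(-40))*(-60) = ((1 + (-2 + 2)**2/6)*(-40))*(-60) = ((1 + (1/6)*0**2)*(-40))*(-60) = ((1 + (1/6)*0)*(-40))*(-60) = ((1 + 0)*(-40))*(-60) = (1*(-40))*(-60) = -40*(-60) = 2400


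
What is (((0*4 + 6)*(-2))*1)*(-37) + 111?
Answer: 555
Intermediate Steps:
(((0*4 + 6)*(-2))*1)*(-37) + 111 = (((0 + 6)*(-2))*1)*(-37) + 111 = ((6*(-2))*1)*(-37) + 111 = -12*1*(-37) + 111 = -12*(-37) + 111 = 444 + 111 = 555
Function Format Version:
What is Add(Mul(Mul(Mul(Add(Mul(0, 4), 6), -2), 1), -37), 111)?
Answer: 555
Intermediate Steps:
Add(Mul(Mul(Mul(Add(Mul(0, 4), 6), -2), 1), -37), 111) = Add(Mul(Mul(Mul(Add(0, 6), -2), 1), -37), 111) = Add(Mul(Mul(Mul(6, -2), 1), -37), 111) = Add(Mul(Mul(-12, 1), -37), 111) = Add(Mul(-12, -37), 111) = Add(444, 111) = 555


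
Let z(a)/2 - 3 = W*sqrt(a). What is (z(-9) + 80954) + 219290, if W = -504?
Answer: 300250 - 3024*I ≈ 3.0025e+5 - 3024.0*I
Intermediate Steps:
z(a) = 6 - 1008*sqrt(a) (z(a) = 6 + 2*(-504*sqrt(a)) = 6 - 1008*sqrt(a))
(z(-9) + 80954) + 219290 = ((6 - 3024*I) + 80954) + 219290 = (80960 - 3024*I) + 219290 = 300250 - 3024*I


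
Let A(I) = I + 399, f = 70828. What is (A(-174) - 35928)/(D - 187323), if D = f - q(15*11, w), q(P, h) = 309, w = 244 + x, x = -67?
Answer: 35703/116804 ≈ 0.30567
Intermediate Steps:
w = 177 (w = 244 - 67 = 177)
A(I) = 399 + I
D = 70519 (D = 70828 - 1*309 = 70828 - 309 = 70519)
(A(-174) - 35928)/(D - 187323) = ((399 - 174) - 35928)/(70519 - 187323) = (225 - 35928)/(-116804) = -35703*(-1/116804) = 35703/116804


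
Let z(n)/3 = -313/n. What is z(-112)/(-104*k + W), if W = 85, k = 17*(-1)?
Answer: 939/207536 ≈ 0.0045245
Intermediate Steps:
z(n) = -939/n (z(n) = 3*(-313/n) = -939/n)
k = -17
z(-112)/(-104*k + W) = (-939/(-112))/(-104*(-17) + 85) = (-939*(-1/112))/(1768 + 85) = (939/112)/1853 = (939/112)*(1/1853) = 939/207536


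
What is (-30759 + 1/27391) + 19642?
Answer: -304505746/27391 ≈ -11117.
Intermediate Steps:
(-30759 + 1/27391) + 19642 = -842519768/27391 + 19642 = -304505746/27391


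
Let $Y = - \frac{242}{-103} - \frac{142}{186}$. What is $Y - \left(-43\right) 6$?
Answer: $\frac{2486575}{9579} \approx 259.59$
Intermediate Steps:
$Y = \frac{15193}{9579}$ ($Y = \left(-242\right) \left(- \frac{1}{103}\right) - \frac{71}{93} = \frac{242}{103} - \frac{71}{93} = \frac{15193}{9579} \approx 1.5861$)
$Y - \left(-43\right) 6 = \frac{15193}{9579} - \left(-43\right) 6 = \frac{15193}{9579} - -258 = \frac{15193}{9579} + 258 = \frac{2486575}{9579}$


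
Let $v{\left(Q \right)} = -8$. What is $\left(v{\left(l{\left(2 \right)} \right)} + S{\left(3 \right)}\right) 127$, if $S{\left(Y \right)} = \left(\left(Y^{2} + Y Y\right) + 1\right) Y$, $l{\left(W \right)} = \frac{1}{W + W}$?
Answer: $6223$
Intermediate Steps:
$l{\left(W \right)} = \frac{1}{2 W}$
$S{\left(Y \right)} = Y \left(1 + 2 Y^{2}\right)$ ($S{\left(Y \right)} = \left(\left(Y^{2} + Y^{2}\right) + 1\right) Y = \left(2 Y^{2} + 1\right) Y = \left(1 + 2 Y^{2}\right) Y = Y \left(1 + 2 Y^{2}\right)$)
$\left(v{\left(l{\left(2 \right)} \right)} + S{\left(3 \right)}\right) 127 = \left(-8 + \left(3 + 2 \cdot 3^{3}\right)\right) 127 = \left(-8 + \left(3 + 2 \cdot 27\right)\right) 127 = \left(-8 + \left(3 + 54\right)\right) 127 = \left(-8 + 57\right) 127 = 49 \cdot 127 = 6223$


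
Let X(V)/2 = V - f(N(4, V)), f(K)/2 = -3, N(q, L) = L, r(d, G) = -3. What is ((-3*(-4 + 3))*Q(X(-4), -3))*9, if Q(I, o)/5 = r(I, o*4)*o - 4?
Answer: 675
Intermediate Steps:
f(K) = -6 (f(K) = 2*(-3) = -6)
X(V) = 12 + 2*V (X(V) = 2*(V - 1*(-6)) = 2*(V + 6) = 2*(6 + V) = 12 + 2*V)
Q(I, o) = -20 - 15*o (Q(I, o) = 5*(-3*o - 4) = 5*(-4 - 3*o) = -20 - 15*o)
((-3*(-4 + 3))*Q(X(-4), -3))*9 = ((-3*(-4 + 3))*(-20 - 15*(-3)))*9 = ((-3*(-1))*(-20 + 45))*9 = (3*25)*9 = 75*9 = 675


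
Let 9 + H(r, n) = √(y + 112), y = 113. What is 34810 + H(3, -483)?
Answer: 34816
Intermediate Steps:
H(r, n) = 6 (H(r, n) = -9 + √(113 + 112) = -9 + √225 = -9 + 15 = 6)
34810 + H(3, -483) = 34810 + 6 = 34816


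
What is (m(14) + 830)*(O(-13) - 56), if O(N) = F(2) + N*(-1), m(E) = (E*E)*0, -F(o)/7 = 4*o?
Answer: -82170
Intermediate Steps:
F(o) = -28*o
m(E) = 0 (m(E) = E²*0 = 0)
O(N) = -56 - N (O(N) = -28*2 + N*(-1) = -56 - N)
(m(14) + 830)*(O(-13) - 56) = (0 + 830)*((-56 - 1*(-13)) - 56) = 830*((-56 + 13) - 56) = 830*(-43 - 56) = 830*(-99) = -82170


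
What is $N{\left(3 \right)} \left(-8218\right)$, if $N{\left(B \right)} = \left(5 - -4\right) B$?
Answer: $-221886$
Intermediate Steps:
$N{\left(B \right)} = 9 B$ ($N{\left(B \right)} = \left(5 + 4\right) B = 9 B$)
$N{\left(3 \right)} \left(-8218\right) = 9 \cdot 3 \left(-8218\right) = 27 \left(-8218\right) = -221886$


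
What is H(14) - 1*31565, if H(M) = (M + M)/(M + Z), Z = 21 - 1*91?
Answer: -63131/2 ≈ -31566.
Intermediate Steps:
Z = -70 (Z = 21 - 91 = -70)
H(M) = 2*M/(-70 + M) (H(M) = (M + M)/(M - 70) = (2*M)/(-70 + M) = 2*M/(-70 + M))
H(14) - 1*31565 = 2*14/(-70 + 14) - 1*31565 = 2*14/(-56) - 31565 = 2*14*(-1/56) - 31565 = -½ - 31565 = -63131/2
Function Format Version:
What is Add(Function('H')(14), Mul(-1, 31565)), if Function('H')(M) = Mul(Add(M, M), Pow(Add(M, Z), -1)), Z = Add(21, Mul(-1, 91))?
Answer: Rational(-63131, 2) ≈ -31566.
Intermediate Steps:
Z = -70 (Z = Add(21, -91) = -70)
Function('H')(M) = Mul(2, M, Pow(Add(-70, M), -1)) (Function('H')(M) = Mul(Add(M, M), Pow(Add(M, -70), -1)) = Mul(Mul(2, M), Pow(Add(-70, M), -1)) = Mul(2, M, Pow(Add(-70, M), -1)))
Add(Function('H')(14), Mul(-1, 31565)) = Add(Mul(2, 14, Pow(Add(-70, 14), -1)), Mul(-1, 31565)) = Add(Mul(2, 14, Pow(-56, -1)), -31565) = Add(Mul(2, 14, Rational(-1, 56)), -31565) = Add(Rational(-1, 2), -31565) = Rational(-63131, 2)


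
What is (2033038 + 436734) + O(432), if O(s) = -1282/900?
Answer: 1111396759/450 ≈ 2.4698e+6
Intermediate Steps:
O(s) = -641/450 (O(s) = -1282*1/900 = -641/450)
(2033038 + 436734) + O(432) = (2033038 + 436734) - 641/450 = 2469772 - 641/450 = 1111396759/450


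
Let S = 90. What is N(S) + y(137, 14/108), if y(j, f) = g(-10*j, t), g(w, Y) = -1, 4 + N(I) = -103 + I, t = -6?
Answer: -18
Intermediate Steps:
N(I) = -107 + I (N(I) = -4 + (-103 + I) = -107 + I)
y(j, f) = -1
N(S) + y(137, 14/108) = (-107 + 90) - 1 = -17 - 1 = -18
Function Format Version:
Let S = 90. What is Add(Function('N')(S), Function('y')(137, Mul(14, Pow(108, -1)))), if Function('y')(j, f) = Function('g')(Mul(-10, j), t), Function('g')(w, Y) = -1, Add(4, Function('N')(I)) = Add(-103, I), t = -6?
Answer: -18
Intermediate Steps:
Function('N')(I) = Add(-107, I) (Function('N')(I) = Add(-4, Add(-103, I)) = Add(-107, I))
Function('y')(j, f) = -1
Add(Function('N')(S), Function('y')(137, Mul(14, Pow(108, -1)))) = Add(Add(-107, 90), -1) = Add(-17, -1) = -18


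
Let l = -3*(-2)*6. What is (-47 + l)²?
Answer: 121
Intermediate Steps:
l = 36 (l = 6*6 = 36)
(-47 + l)² = (-47 + 36)² = (-11)² = 121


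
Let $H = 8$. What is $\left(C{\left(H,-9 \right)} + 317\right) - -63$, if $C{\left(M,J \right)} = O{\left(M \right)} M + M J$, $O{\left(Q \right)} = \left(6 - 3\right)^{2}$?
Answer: $380$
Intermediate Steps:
$O{\left(Q \right)} = 9$ ($O{\left(Q \right)} = 3^{2} = 9$)
$C{\left(M,J \right)} = 9 M + J M$ ($C{\left(M,J \right)} = 9 M + M J = 9 M + J M$)
$\left(C{\left(H,-9 \right)} + 317\right) - -63 = \left(8 \left(9 - 9\right) + 317\right) - -63 = \left(8 \cdot 0 + 317\right) + \left(-13 + 76\right) = \left(0 + 317\right) + 63 = 317 + 63 = 380$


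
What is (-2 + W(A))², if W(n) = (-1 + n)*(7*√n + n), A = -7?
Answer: -19036 - 6048*I*√7 ≈ -19036.0 - 16002.0*I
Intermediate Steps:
W(n) = (-1 + n)*(n + 7*√n)
(-2 + W(A))² = (-2 + ((-7)² - 1*(-7) - 7*I*√7 + 7*(-7)^(3/2)))² = (-2 + (49 + 7 - 7*I*√7 + 7*(-7*I*√7)))² = (-2 + (49 + 7 - 7*I*√7 - 49*I*√7))² = (-2 + (56 - 56*I*√7))² = (54 - 56*I*√7)²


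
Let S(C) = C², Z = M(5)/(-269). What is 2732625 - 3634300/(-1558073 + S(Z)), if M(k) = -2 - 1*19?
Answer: 77021642651527825/28185929978 ≈ 2.7326e+6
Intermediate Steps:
M(k) = -21 (M(k) = -2 - 19 = -21)
Z = 21/269 (Z = -21/(-269) = -21*(-1/269) = 21/269 ≈ 0.078067)
2732625 - 3634300/(-1558073 + S(Z)) = 2732625 - 3634300/(-1558073 + (21/269)²) = 2732625 - 3634300/(-1558073 + 441/72361) = 2732625 - 3634300/(-112743719912/72361) = 2732625 - 3634300*(-72361)/112743719912 = 2732625 - 1*(-65745395575/28185929978) = 2732625 + 65745395575/28185929978 = 77021642651527825/28185929978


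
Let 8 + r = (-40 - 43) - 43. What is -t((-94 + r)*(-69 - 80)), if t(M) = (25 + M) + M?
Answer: -67969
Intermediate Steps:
r = -134 (r = -8 + ((-40 - 43) - 43) = -8 + (-83 - 43) = -8 - 126 = -134)
t(M) = 25 + 2*M
-t((-94 + r)*(-69 - 80)) = -(25 + 2*((-94 - 134)*(-69 - 80))) = -(25 + 2*(-228*(-149))) = -(25 + 2*33972) = -(25 + 67944) = -1*67969 = -67969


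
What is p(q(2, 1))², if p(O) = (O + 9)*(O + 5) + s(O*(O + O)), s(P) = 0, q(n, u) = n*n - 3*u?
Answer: 3600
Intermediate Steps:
q(n, u) = n² - 3*u
p(O) = (5 + O)*(9 + O) (p(O) = (O + 9)*(O + 5) + 0 = (9 + O)*(5 + O) + 0 = (5 + O)*(9 + O) + 0 = (5 + O)*(9 + O))
p(q(2, 1))² = (45 + (2² - 3*1)² + 14*(2² - 3*1))² = (45 + (4 - 3)² + 14*(4 - 3))² = (45 + 1² + 14*1)² = (45 + 1 + 14)² = 60² = 3600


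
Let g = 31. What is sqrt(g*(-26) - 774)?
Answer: 2*I*sqrt(395) ≈ 39.749*I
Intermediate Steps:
sqrt(g*(-26) - 774) = sqrt(31*(-26) - 774) = sqrt(-806 - 774) = sqrt(-1580) = 2*I*sqrt(395)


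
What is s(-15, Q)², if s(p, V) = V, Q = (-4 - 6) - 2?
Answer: 144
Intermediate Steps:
Q = -12 (Q = -10 - 2 = -12)
s(-15, Q)² = (-12)² = 144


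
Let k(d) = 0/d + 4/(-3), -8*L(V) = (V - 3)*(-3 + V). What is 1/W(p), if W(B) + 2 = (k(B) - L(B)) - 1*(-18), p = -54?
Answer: 24/10099 ≈ 0.0023765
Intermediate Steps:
L(V) = -(-3 + V)²/8 (L(V) = -(V - 3)*(-3 + V)/8 = -(-3 + V)*(-3 + V)/8 = -(-3 + V)²/8)
k(d) = -4/3 (k(d) = 0 + 4*(-⅓) = 0 - 4/3 = -4/3)
W(B) = 44/3 + (-3 + B)²/8 (W(B) = -2 + ((-4/3 - (-1)*(-3 + B)²/8) - 1*(-18)) = -2 + ((-4/3 + (-3 + B)²/8) + 18) = -2 + (50/3 + (-3 + B)²/8) = 44/3 + (-3 + B)²/8)
1/W(p) = 1/(44/3 + (-3 - 54)²/8) = 1/(44/3 + (⅛)*(-57)²) = 1/(44/3 + (⅛)*3249) = 1/(44/3 + 3249/8) = 1/(10099/24) = 24/10099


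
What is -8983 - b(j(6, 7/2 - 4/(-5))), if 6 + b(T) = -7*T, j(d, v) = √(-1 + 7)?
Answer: -8977 + 7*√6 ≈ -8959.9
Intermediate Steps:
j(d, v) = √6
b(T) = -6 - 7*T
-8983 - b(j(6, 7/2 - 4/(-5))) = -8983 - (-6 - 7*√6) = -8983 + (6 + 7*√6) = -8977 + 7*√6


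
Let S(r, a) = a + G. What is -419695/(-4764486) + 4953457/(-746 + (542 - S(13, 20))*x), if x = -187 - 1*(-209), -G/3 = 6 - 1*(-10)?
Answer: 5901406602733/14048086971 ≈ 420.09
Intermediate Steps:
G = -48 (G = -3*(6 - 1*(-10)) = -3*(6 + 10) = -3*16 = -48)
S(r, a) = -48 + a (S(r, a) = a - 48 = -48 + a)
x = 22 (x = -187 + 209 = 22)
-419695/(-4764486) + 4953457/(-746 + (542 - S(13, 20))*x) = -419695/(-4764486) + 4953457/(-746 + (542 - (-48 + 20))*22) = -419695*(-1/4764486) + 4953457/(-746 + (542 - 1*(-28))*22) = 419695/4764486 + 4953457/(-746 + (542 + 28)*22) = 419695/4764486 + 4953457/(-746 + 570*22) = 419695/4764486 + 4953457/(-746 + 12540) = 419695/4764486 + 4953457/11794 = 5901406602733/14048086971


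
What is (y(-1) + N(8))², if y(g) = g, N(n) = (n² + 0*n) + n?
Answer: 5041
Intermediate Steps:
N(n) = n + n² (N(n) = (n² + 0) + n = n² + n = n + n²)
(y(-1) + N(8))² = (-1 + 8*(1 + 8))² = (-1 + 8*9)² = (-1 + 72)² = 71² = 5041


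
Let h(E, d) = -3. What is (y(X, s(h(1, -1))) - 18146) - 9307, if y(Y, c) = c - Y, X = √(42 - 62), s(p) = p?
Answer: -27456 - 2*I*√5 ≈ -27456.0 - 4.4721*I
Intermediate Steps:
X = 2*I*√5 (X = √(-20) = 2*I*√5 ≈ 4.4721*I)
(y(X, s(h(1, -1))) - 18146) - 9307 = ((-3 - 2*I*√5) - 18146) - 9307 = (-18149 - 2*I*√5) - 9307 = -27456 - 2*I*√5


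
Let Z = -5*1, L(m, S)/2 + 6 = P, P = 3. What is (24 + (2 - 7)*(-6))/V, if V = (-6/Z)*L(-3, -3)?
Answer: -15/2 ≈ -7.5000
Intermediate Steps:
L(m, S) = -6 (L(m, S) = -12 + 2*3 = -12 + 6 = -6)
Z = -5
V = -36/5 (V = -6/(-5)*(-6) = -6*(-1/5)*(-6) = (6/5)*(-6) = -36/5 ≈ -7.2000)
(24 + (2 - 7)*(-6))/V = (24 + (2 - 7)*(-6))/(-36/5) = (24 - 5*(-6))*(-5/36) = (24 + 30)*(-5/36) = 54*(-5/36) = -15/2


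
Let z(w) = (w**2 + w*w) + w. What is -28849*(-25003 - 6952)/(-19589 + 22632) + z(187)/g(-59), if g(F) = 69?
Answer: 1251419730/4117 ≈ 3.0396e+5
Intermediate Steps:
z(w) = w + 2*w**2 (z(w) = (w**2 + w**2) + w = 2*w**2 + w = w + 2*w**2)
-28849*(-25003 - 6952)/(-19589 + 22632) + z(187)/g(-59) = -28849*(-25003 - 6952)/(-19589 + 22632) + (187*(1 + 2*187))/69 = -28849/(3043/(-31955)) + (187*(1 + 374))*(1/69) = -28849/(3043*(-1/31955)) + (187*375)*(1/69) = -28849/(-3043/31955) + 70125*(1/69) = -28849*(-31955/3043) + 23375/23 = 54227635/179 + 23375/23 = 1251419730/4117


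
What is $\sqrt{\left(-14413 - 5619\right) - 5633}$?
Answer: $i \sqrt{25665} \approx 160.2 i$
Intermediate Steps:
$\sqrt{\left(-14413 - 5619\right) - 5633} = \sqrt{-20032 - 5633} = \sqrt{-25665} = i \sqrt{25665}$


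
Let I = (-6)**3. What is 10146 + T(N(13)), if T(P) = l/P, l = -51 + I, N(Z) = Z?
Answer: 131631/13 ≈ 10125.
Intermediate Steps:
I = -216
l = -267 (l = -51 - 216 = -267)
T(P) = -267/P
10146 + T(N(13)) = 10146 - 267/13 = 131631/13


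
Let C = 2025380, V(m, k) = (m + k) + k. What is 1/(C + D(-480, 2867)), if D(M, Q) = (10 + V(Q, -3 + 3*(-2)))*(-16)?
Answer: 1/1979636 ≈ 5.0514e-7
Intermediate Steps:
V(m, k) = m + 2*k (V(m, k) = (k + m) + k = m + 2*k)
D(M, Q) = 128 - 16*Q (D(M, Q) = (10 + (Q + 2*(-3 + 3*(-2))))*(-16) = (10 + (Q + 2*(-3 - 6)))*(-16) = (10 + (Q + 2*(-9)))*(-16) = (10 + (Q - 18))*(-16) = (10 + (-18 + Q))*(-16) = (-8 + Q)*(-16) = 128 - 16*Q)
1/(C + D(-480, 2867)) = 1/(2025380 + (128 - 16*2867)) = 1/(2025380 + (128 - 45872)) = 1/(2025380 - 45744) = 1/1979636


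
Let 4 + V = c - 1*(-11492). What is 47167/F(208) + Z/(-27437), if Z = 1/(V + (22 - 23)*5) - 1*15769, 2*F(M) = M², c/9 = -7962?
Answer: 98400325539357/35714896547200 ≈ 2.7552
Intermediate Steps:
c = -71658 (c = 9*(-7962) = -71658)
V = -60170 (V = -4 + (-71658 - 1*(-11492)) = -4 + (-71658 + 11492) = -4 - 60166 = -60170)
F(M) = M²/2
Z = -948899576/60175 (Z = 1/(-60170 + (22 - 23)*5) - 1*15769 = 1/(-60170 - 1*5) - 15769 = 1/(-60170 - 5) - 15769 = 1/(-60175) - 15769 = -1/60175 - 15769 = -948899576/60175 ≈ -15769.)
47167/F(208) + Z/(-27437) = 47167/(((½)*208²)) - 948899576/60175/(-27437) = 47167/(((½)*43264)) - 948899576/60175*(-1/27437) = 47167/21632 + 948899576/1651021475 = 98400325539357/35714896547200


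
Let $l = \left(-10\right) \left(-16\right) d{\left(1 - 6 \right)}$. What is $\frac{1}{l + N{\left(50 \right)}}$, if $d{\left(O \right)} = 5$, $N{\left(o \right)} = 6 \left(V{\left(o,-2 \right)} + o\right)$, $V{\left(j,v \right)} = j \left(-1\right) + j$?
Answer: $\frac{1}{1100} \approx 0.00090909$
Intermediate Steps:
$V{\left(j,v \right)} = 0$ ($V{\left(j,v \right)} = - j + j = 0$)
$N{\left(o \right)} = 6 o$ ($N{\left(o \right)} = 6 \left(0 + o\right) = 6 o$)
$l = 800$ ($l = \left(-10\right) \left(-16\right) 5 = 160 \cdot 5 = 800$)
$\frac{1}{l + N{\left(50 \right)}} = \frac{1}{800 + 6 \cdot 50} = \frac{1}{800 + 300} = \frac{1}{1100}$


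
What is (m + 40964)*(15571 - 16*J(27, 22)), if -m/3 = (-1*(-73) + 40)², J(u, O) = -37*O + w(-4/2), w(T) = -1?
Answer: 76019427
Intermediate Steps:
J(u, O) = -1 - 37*O (J(u, O) = -37*O - 1 = -1 - 37*O)
m = -38307 (m = -3*(-1*(-73) + 40)² = -3*(73 + 40)² = -3*113² = -3*12769 = -38307)
(m + 40964)*(15571 - 16*J(27, 22)) = (-38307 + 40964)*(15571 - 16*(-1 - 37*22)) = 2657*(15571 - 16*(-1 - 814)) = 2657*(15571 - 16*(-815)) = 2657*(15571 + 13040) = 2657*28611 = 76019427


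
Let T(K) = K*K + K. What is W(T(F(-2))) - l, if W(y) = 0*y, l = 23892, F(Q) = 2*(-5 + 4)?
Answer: -23892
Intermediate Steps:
F(Q) = -2 (F(Q) = 2*(-1) = -2)
T(K) = K + K² (T(K) = K² + K = K + K²)
W(y) = 0
W(T(F(-2))) - l = 0 - 1*23892 = 0 - 23892 = -23892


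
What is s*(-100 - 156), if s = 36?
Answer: -9216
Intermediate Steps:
s*(-100 - 156) = 36*(-100 - 156) = 36*(-256) = -9216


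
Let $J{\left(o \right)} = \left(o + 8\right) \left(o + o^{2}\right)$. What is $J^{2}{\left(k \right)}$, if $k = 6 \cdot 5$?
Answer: $1248915600$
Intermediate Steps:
$k = 30$
$J{\left(o \right)} = \left(8 + o\right) \left(o + o^{2}\right)$
$J^{2}{\left(k \right)} = \left(30 \left(8 + 30^{2} + 9 \cdot 30\right)\right)^{2} = \left(30 \left(8 + 900 + 270\right)\right)^{2} = \left(30 \cdot 1178\right)^{2} = 35340^{2} = 1248915600$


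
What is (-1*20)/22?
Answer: -10/11 ≈ -0.90909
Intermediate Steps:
(-1*20)/22 = (1/22)*(-20) = -10/11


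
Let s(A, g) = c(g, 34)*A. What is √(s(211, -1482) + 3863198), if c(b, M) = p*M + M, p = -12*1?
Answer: 6*√105119 ≈ 1945.3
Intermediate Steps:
p = -12
c(b, M) = -11*M (c(b, M) = -12*M + M = -11*M)
s(A, g) = -374*A (s(A, g) = (-11*34)*A = -374*A)
√(s(211, -1482) + 3863198) = √(-374*211 + 3863198) = √(-78914 + 3863198) = √3784284 = 6*√105119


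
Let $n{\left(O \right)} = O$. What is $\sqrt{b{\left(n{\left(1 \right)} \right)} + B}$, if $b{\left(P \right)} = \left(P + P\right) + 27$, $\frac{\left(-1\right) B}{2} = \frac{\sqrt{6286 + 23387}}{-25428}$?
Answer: $\frac{\sqrt{520858676 + 4238 \sqrt{3297}}}{4238} \approx 5.3864$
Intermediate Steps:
$B = \frac{\sqrt{3297}}{4238}$ ($B = - 2 \frac{\sqrt{6286 + 23387}}{-25428} = - 2 \sqrt{29673} \left(- \frac{1}{25428}\right) = - 2 \cdot 3 \sqrt{3297} \left(- \frac{1}{25428}\right) = - 2 \left(- \frac{\sqrt{3297}}{8476}\right) = \frac{\sqrt{3297}}{4238} \approx 0.013549$)
$b{\left(P \right)} = 27 + 2 P$ ($b{\left(P \right)} = 2 P + 27 = 27 + 2 P$)
$\sqrt{b{\left(n{\left(1 \right)} \right)} + B} = \sqrt{\left(27 + 2 \cdot 1\right) + \frac{\sqrt{3297}}{4238}} = \sqrt{\left(27 + 2\right) + \frac{\sqrt{3297}}{4238}} = \sqrt{29 + \frac{\sqrt{3297}}{4238}}$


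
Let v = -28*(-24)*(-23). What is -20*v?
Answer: 309120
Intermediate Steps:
v = -15456 (v = 672*(-23) = -15456)
-20*v = -20*(-15456) = 309120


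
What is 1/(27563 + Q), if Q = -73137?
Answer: -1/45574 ≈ -2.1942e-5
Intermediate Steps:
1/(27563 + Q) = 1/(27563 - 73137) = 1/(-45574) = -1/45574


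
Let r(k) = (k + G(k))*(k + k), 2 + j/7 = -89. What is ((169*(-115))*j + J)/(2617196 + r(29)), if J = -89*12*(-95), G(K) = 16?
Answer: 12481555/2619806 ≈ 4.7643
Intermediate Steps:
j = -637 (j = -14 + 7*(-89) = -14 - 623 = -637)
r(k) = 2*k*(16 + k) (r(k) = (k + 16)*(k + k) = (16 + k)*(2*k) = 2*k*(16 + k))
J = 101460 (J = -1068*(-95) = 101460)
((169*(-115))*j + J)/(2617196 + r(29)) = ((169*(-115))*(-637) + 101460)/(2617196 + 2*29*(16 + 29)) = (-19435*(-637) + 101460)/(2617196 + 2*29*45) = (12380095 + 101460)/(2617196 + 2610) = 12481555/2619806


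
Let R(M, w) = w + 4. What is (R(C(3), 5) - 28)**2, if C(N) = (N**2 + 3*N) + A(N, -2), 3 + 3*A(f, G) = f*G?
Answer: 361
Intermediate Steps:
A(f, G) = -1 + G*f/3 (A(f, G) = -1 + (f*G)/3 = -1 + (G*f)/3 = -1 + G*f/3)
C(N) = -1 + N**2 + 7*N/3 (C(N) = (N**2 + 3*N) + (-1 + (1/3)*(-2)*N) = (N**2 + 3*N) + (-1 - 2*N/3) = -1 + N**2 + 7*N/3)
R(M, w) = 4 + w
(R(C(3), 5) - 28)**2 = ((4 + 5) - 28)**2 = (9 - 28)**2 = (-19)**2 = 361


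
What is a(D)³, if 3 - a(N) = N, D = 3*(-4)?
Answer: 3375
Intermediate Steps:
D = -12
a(N) = 3 - N
a(D)³ = (3 - 1*(-12))³ = (3 + 12)³ = 15³ = 3375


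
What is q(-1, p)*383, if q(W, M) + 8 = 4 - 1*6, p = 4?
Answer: -3830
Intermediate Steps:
q(W, M) = -10 (q(W, M) = -8 + (4 - 1*6) = -8 + (4 - 6) = -8 - 2 = -10)
q(-1, p)*383 = -10*383 = -3830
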